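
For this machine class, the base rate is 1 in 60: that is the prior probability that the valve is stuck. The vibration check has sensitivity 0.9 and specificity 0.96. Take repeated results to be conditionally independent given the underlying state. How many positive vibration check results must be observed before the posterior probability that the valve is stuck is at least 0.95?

3

Prior odds = (1/60)/(59/60) = 1/59.
False-positive rate = 1 − 0.96 = 0.04; likelihood ratio of a positive = 0.9/0.04 = 22.5.
Target odds: 0.95 ÷ 0.05 = 19.
Need (1/59) × 22.5ⁿ ≥ 19, i.e. 22.5ⁿ ≥ 1121.
22.5² = 506.25 falls short of 1121 but 22.5³ = 11390.625 reaches it, so n = 3.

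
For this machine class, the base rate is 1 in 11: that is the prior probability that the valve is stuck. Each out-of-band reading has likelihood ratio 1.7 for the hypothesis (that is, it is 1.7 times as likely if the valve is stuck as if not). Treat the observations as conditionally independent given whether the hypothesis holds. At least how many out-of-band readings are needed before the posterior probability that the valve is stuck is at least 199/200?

Prior odds = (1/11)/(10/11) = 0.1.
Likelihood ratio per out-of-band reading = 1.7.
Target posterior odds = 0.995/0.005 = 199.
Require 1.7ⁿ ≥ 199 ÷ 0.1 = 1990.
1.7¹⁴ ≈1683.78 falls short of 1990 but 1.7¹⁵ ≈2862.42 reaches it, so n = 15.

15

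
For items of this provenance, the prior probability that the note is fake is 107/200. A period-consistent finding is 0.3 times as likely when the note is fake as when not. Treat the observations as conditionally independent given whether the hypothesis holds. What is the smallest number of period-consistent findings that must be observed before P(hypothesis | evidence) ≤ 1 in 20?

Prior odds: 0.535 ÷ 0.465 = 107/93.
Likelihood ratio per period-consistent finding = 0.3.
Target posterior odds = 0.05/0.95 = 1/19.
Need (107/93) × 0.3ⁿ ≤ 1/19, i.e. 0.3ⁿ ≤ 93/2033.
0.3² = 0.09 is still above 93/2033 but 0.3³ = 0.027 is at or below it, so n = 3.

3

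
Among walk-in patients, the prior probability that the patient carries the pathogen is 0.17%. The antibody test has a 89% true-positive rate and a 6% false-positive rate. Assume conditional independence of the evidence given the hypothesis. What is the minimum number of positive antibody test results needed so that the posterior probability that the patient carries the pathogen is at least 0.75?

3

Prior odds = 0.0017/0.9983 = 17/9983.
Likelihood ratio of a positive result = 0.89/0.06 = 89/6.
Target posterior odds = 0.75/0.25 = 3.
Require (89/6)ⁿ ≥ 3 ÷ (17/9983) = 29949/17.
(89/6)² = 7921/36 falls short of 29949/17 but (89/6)³ = 704969/216 reaches it, so n = 3.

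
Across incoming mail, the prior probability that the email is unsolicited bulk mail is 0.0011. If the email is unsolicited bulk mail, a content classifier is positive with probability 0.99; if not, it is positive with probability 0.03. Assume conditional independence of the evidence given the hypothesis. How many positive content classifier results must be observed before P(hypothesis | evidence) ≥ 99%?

Prior odds: 0.0011 ÷ 0.9989 = 11/9989.
Likelihood ratio of a positive = 0.99/0.03 = 33.
Target odds: 0.99 ÷ 0.01 = 99.
Need (11/9989) × 33ⁿ ≥ 99, i.e. 33ⁿ ≥ 89901.
33³ = 35937 falls short of 89901 but 33⁴ = 1185921 reaches it, so n = 4.

4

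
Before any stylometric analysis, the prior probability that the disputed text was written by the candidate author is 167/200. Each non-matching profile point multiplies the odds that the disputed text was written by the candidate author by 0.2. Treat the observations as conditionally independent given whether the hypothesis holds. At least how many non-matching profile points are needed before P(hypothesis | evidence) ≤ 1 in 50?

Prior odds: 0.835 ÷ 0.165 = 167/33.
Likelihood ratio per non-matching profile point = 0.2.
Target odds: 0.02 ÷ 0.98 = 1/49.
Need (167/33) × 0.2ⁿ ≤ 1/49, i.e. 0.2ⁿ ≤ 33/8183.
0.2³ = 0.008 is still above 33/8183 but 0.2⁴ = 0.0016 is at or below it, so n = 4.

4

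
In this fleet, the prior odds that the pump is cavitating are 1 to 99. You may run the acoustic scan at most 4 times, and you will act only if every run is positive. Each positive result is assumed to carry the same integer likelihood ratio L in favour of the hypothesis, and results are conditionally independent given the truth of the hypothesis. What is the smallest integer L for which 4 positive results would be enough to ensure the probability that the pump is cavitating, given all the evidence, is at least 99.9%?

Prior odds = 1/99.
Target odds = 0.999/0.001 = 999.
Need L⁴ ≥ 999 ÷ (1/99) = 98901.
17⁴ = 83521 < 98901 ≤ 104976 = 18⁴, so L = 18.

18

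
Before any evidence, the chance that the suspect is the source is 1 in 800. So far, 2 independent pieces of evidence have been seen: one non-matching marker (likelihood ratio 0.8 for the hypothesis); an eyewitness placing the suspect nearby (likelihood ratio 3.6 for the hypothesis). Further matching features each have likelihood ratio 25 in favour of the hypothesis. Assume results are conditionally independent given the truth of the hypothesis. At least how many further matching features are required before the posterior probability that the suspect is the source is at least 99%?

4

Prior odds = 0.00125/0.99875 = 1/799.
Combined Bayes factor of the evidence already in hand = 0.8 × 3.6 = 2.88.
Odds after that evidence = (1/799) × 2.88 = 72/19975.
Target odds = 0.99/0.01 = 99.
Need 25ⁿ ≥ 99 ÷ (72/19975) = 27465.625.
25³ = 15625 falls short of 27465.625 but 25⁴ = 390625 reaches it, so n = 4.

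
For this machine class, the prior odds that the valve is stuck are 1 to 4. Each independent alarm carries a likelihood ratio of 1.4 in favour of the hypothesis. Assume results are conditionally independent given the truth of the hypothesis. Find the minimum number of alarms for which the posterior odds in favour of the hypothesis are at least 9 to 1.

11

Prior odds = 0.25.
Likelihood ratio per alarm = 1.4.
Target odds = 9.
Require 1.4ⁿ ≥ 9 ÷ 0.25 = 36.
1.4¹⁰ = 282475249/9765625 falls short of 36 but 1.4¹¹ ≈40.4957 reaches it, so n = 11.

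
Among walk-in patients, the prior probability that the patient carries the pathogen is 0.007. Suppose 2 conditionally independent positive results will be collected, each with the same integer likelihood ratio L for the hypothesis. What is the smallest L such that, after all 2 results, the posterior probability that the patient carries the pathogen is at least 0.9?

Prior odds = 0.007/0.993 = 7/993.
Target odds = 0.9/0.1 = 9.
Need L² ≥ 9 ÷ (7/993) = 8937/7.
35² = 1225 < 8937/7 ≤ 1296 = 36², so L = 36.

36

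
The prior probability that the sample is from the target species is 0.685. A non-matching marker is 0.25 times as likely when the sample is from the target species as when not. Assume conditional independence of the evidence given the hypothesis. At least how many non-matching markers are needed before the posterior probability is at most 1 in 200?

5

Prior odds: 0.685 ÷ 0.315 = 137/63.
Likelihood ratio per non-matching marker = 0.25.
Target odds: 0.005 ÷ 0.995 = 1/199.
Require 0.25ⁿ ≤ 1/199 ÷ (137/63) = 63/27263.
0.25⁴ = 0.00390625 is still above 63/27263 but 0.25⁵ = 1/1024 is at or below it, so n = 5.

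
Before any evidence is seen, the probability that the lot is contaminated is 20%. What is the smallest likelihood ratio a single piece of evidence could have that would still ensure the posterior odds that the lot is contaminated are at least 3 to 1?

Prior odds = 0.2/0.8 = 0.25.
Target odds = 3.
Required Bayes factor = 3 ÷ 0.25 = 12.

12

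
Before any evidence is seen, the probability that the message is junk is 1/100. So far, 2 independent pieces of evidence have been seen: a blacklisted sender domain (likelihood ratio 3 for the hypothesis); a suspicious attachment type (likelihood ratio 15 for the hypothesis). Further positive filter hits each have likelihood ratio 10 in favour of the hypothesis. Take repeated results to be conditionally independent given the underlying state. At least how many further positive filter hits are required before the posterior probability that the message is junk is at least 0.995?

3

Prior odds = 0.01/0.99 = 1/99.
Combined Bayes factor of the evidence already in hand = 3 × 15 = 45.
Odds after that evidence = (1/99) × 45 = 5/11.
Target odds = 0.995/0.005 = 199.
Need 10ⁿ ≥ 199 ÷ (5/11) = 437.8.
10² = 100 falls short of 437.8 but 10³ = 1000 reaches it, so n = 3.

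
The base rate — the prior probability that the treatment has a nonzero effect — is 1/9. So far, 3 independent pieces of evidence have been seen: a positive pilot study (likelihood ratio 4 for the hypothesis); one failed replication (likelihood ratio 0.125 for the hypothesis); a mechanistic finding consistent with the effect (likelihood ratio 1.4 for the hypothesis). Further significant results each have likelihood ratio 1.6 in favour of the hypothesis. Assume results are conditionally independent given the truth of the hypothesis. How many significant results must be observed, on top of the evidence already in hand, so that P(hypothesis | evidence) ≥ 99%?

15

Prior odds = (1/9)/(8/9) = 0.125.
Combined Bayes factor of the evidence already in hand = 4 × 0.125 × 1.4 = 0.7.
Odds after that evidence = 0.125 × 0.7 = 0.0875.
Target odds = 0.99/0.01 = 99.
Need 1.6ⁿ ≥ 99 ÷ 0.0875 = 7920/7.
1.6¹⁴ ≈720.576 falls short of 7920/7 but 1.6¹⁵ ≈1152.92 reaches it, so n = 15.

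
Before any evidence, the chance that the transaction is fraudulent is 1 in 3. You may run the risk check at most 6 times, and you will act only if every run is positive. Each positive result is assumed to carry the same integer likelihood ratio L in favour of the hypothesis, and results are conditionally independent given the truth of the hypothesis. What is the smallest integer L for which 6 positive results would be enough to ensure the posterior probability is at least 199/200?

Prior odds = (1/3)/(2/3) = 0.5.
Target odds = 0.995/0.005 = 199.
Need L⁶ ≥ 199 ÷ 0.5 = 398.
2⁶ = 64 < 398 ≤ 729 = 3⁶, so L = 3.

3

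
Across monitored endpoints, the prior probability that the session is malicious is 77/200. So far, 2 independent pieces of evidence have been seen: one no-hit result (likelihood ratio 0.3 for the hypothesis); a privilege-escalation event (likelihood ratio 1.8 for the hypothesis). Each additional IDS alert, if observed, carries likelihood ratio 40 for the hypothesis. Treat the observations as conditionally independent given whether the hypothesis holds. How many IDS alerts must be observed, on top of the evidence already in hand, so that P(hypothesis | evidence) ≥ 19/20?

2

Prior odds = 0.385/0.615 = 77/123.
Combined Bayes factor of the evidence already in hand = 0.3 × 1.8 = 0.54.
Odds after that evidence = (77/123) × 0.54 = 693/2050.
Target odds = 0.95/0.05 = 19.
Need 40ⁿ ≥ 19 ÷ (693/2050) = 38950/693.
40¹ = 40 falls short of 38950/693 but 40² = 1600 reaches it, so n = 2.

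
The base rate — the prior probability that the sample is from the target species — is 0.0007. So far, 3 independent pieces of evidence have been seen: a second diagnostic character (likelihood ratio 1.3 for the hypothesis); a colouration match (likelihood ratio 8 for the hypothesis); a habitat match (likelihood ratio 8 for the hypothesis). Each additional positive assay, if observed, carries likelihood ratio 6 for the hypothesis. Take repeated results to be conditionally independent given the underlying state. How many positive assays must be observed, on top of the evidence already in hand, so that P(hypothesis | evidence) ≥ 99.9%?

Prior odds = 0.0007/0.9993 = 7/9993.
Combined Bayes factor of the evidence already in hand = 1.3 × 8 × 8 = 83.2.
Odds after that evidence = (7/9993) × 83.2 = 2912/49965.
Target odds = 0.999/0.001 = 999.
Need 6ⁿ ≥ 999 ÷ (2912/49965) = 49915035/2912.
6⁵ = 7776 falls short of 49915035/2912 but 6⁶ = 46656 reaches it, so n = 6.

6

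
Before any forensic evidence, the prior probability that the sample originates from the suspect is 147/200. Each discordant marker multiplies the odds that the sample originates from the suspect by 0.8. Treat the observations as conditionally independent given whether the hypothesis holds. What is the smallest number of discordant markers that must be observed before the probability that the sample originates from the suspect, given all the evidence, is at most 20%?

11

Prior odds: 0.735 ÷ 0.265 = 147/53.
Likelihood ratio per discordant marker = 0.8.
Target posterior odds = 0.2/0.8 = 0.25.
Require 0.8ⁿ ≤ 0.25 ÷ (147/53) = 53/588.
0.8¹⁰ = 1048576/9765625 is still above 53/588 but 0.8¹¹ = 4194304/48828125 is at or below it, so n = 11.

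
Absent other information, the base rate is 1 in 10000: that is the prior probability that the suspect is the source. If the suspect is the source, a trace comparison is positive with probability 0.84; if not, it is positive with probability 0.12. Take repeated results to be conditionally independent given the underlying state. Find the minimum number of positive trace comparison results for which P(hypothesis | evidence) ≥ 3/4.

6

Prior odds: 0.0001 ÷ 0.9999 = 1/9999.
Likelihood ratio of a positive = 0.84/0.12 = 7.
Target odds: 0.75 ÷ 0.25 = 3.
Need (1/9999) × 7ⁿ ≥ 3, i.e. 7ⁿ ≥ 29997.
7⁵ = 16807 falls short of 29997 but 7⁶ = 117649 reaches it, so n = 6.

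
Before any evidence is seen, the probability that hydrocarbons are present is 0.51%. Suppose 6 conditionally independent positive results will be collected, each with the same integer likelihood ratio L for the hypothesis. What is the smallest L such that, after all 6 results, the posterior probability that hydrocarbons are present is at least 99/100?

Prior odds = 0.0051/0.9949 = 51/9949.
Target odds = 0.99/0.01 = 99.
Need L⁶ ≥ 99 ÷ (51/9949) = 328317/17.
5⁶ = 15625 < 328317/17 ≤ 46656 = 6⁶, so L = 6.

6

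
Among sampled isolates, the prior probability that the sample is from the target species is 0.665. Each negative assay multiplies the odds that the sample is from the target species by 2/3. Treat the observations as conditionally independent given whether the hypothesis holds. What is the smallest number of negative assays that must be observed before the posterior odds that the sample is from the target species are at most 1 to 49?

12

Prior odds: 0.665 ÷ 0.335 = 133/67.
Likelihood ratio per negative assay = 2/3.
Target odds = 1/49.
Require (2/3)ⁿ ≤ 1/49 ÷ (133/67) = 67/6517.
(2/3)¹¹ = 2048/177147 is still above 67/6517 but (2/3)¹² = 4096/531441 is at or below it, so n = 12.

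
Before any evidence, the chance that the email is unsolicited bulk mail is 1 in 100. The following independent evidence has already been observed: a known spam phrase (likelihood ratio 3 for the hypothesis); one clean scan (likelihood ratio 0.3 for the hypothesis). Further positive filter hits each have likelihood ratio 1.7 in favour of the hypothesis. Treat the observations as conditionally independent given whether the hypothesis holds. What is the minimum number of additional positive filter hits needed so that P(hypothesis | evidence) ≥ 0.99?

18

Prior odds = 0.01/0.99 = 1/99.
Combined Bayes factor of the evidence already in hand = 3 × 0.3 = 0.9.
Odds after that evidence = (1/99) × 0.9 = 1/110.
Target odds = 0.99/0.01 = 99.
Need 1.7ⁿ ≥ 99 ÷ (1/110) = 10890.
1.7¹⁷ ≈8272.4 falls short of 10890 but 1.7¹⁸ ≈14063.1 reaches it, so n = 18.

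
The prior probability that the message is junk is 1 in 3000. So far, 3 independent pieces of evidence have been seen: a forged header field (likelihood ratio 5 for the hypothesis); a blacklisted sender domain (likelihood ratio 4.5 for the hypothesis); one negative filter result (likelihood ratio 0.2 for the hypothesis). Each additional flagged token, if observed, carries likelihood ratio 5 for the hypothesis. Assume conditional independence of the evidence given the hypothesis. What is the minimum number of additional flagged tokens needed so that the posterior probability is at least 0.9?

Prior odds = (1/3000)/(2999/3000) = 1/2999.
Combined Bayes factor of the evidence already in hand = 5 × 4.5 × 0.2 = 4.5.
Odds after that evidence = (1/2999) × 4.5 = 9/5998.
Target odds = 0.9/0.1 = 9.
Need 5ⁿ ≥ 9 ÷ (9/5998) = 5998.
5⁵ = 3125 falls short of 5998 but 5⁶ = 15625 reaches it, so n = 6.

6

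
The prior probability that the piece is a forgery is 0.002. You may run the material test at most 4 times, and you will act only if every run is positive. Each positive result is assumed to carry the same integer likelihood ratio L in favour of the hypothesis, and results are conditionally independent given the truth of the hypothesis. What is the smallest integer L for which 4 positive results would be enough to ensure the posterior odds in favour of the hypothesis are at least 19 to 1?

10

Prior odds = 0.002/0.998 = 1/499.
Target odds = 19.
Need L⁴ ≥ 19 ÷ (1/499) = 9481.
9⁴ = 6561 < 9481 ≤ 10000 = 10⁴, so L = 10.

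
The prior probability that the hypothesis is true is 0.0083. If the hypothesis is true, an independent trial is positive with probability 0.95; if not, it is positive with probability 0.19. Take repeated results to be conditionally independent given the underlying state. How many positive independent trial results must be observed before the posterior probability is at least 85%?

Prior odds = 0.0083/0.9917 = 83/9917.
Likelihood ratio of a positive = 0.95/0.19 = 5.
Target odds: 0.85 ÷ 0.15 = 17/3.
Require 5ⁿ ≥ 17/3 ÷ (83/9917) = 168589/249.
5⁴ = 625 falls short of 168589/249 but 5⁵ = 3125 reaches it, so n = 5.

5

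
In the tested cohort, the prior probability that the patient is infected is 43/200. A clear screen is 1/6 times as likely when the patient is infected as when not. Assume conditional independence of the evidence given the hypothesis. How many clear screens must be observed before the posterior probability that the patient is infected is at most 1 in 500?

3

Prior odds: 0.215 ÷ 0.785 = 43/157.
Likelihood ratio per clear screen = 1/6.
Target posterior odds = 0.002/0.998 = 1/499.
Need (43/157) × (1/6)ⁿ ≤ 1/499, i.e. (1/6)ⁿ ≤ 157/21457.
(1/6)² = 1/36 is still above 157/21457 but (1/6)³ = 1/216 is at or below it, so n = 3.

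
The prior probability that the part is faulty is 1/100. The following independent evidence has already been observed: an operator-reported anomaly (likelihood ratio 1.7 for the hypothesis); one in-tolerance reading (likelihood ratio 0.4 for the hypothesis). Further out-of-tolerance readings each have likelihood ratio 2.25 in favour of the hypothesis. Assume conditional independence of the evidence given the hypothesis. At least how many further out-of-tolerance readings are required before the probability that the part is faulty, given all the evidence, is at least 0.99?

12

Prior odds = 0.01/0.99 = 1/99.
Combined Bayes factor of the evidence already in hand = 1.7 × 0.4 = 0.68.
Odds after that evidence = (1/99) × 0.68 = 17/2475.
Target odds = 0.99/0.01 = 99.
Need 2.25ⁿ ≥ 99 ÷ (17/2475) = 245025/17.
2.25¹¹ ≈7481.83 falls short of 245025/17 but 2.25¹² ≈16834.1 reaches it, so n = 12.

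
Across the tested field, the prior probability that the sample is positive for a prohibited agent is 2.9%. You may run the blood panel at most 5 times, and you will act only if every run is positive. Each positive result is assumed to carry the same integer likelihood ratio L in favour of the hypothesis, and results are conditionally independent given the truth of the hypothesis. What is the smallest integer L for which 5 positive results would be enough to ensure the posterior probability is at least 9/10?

4

Prior odds = 0.029/0.971 = 29/971.
Target odds = 0.9/0.1 = 9.
Need L⁵ ≥ 9 ÷ (29/971) = 8739/29.
3⁵ = 243 < 8739/29 ≤ 1024 = 4⁵, so L = 4.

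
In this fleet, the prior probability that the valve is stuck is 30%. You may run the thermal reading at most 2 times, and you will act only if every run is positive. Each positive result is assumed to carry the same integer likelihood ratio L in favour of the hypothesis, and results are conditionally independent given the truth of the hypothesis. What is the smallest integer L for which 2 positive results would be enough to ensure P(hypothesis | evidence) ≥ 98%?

Prior odds = 0.3/0.7 = 3/7.
Target odds = 0.98/0.02 = 49.
Need L² ≥ 49 ÷ (3/7) = 343/3.
10² = 100 < 343/3 ≤ 121 = 11², so L = 11.

11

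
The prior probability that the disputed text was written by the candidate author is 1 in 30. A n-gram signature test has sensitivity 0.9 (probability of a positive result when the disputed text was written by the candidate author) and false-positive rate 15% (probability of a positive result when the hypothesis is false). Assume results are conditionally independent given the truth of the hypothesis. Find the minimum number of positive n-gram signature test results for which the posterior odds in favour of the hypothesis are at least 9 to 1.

4

Prior odds = (1/30)/(29/30) = 1/29.
Likelihood ratio of a positive result = 0.9/0.15 = 6.
Target odds = 9.
Need (1/29) × 6ⁿ ≥ 9, i.e. 6ⁿ ≥ 261.
6³ = 216 falls short of 261 but 6⁴ = 1296 reaches it, so n = 4.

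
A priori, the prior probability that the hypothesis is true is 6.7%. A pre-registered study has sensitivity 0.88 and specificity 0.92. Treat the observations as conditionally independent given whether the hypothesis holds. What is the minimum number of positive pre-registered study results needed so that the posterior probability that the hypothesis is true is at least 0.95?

Prior odds = 0.067/0.933 = 67/933.
False-positive rate = 1 − 0.92 = 0.08; likelihood ratio of a positive = 0.88/0.08 = 11.
Target odds: 0.95 ÷ 0.05 = 19.
Require 11ⁿ ≥ 19 ÷ (67/933) = 17727/67.
11² = 121 falls short of 17727/67 but 11³ = 1331 reaches it, so n = 3.

3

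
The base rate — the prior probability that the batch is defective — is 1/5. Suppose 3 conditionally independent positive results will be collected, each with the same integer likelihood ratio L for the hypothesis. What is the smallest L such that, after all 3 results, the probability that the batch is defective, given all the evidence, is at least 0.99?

Prior odds = 0.2/0.8 = 0.25.
Target odds = 0.99/0.01 = 99.
Need L³ ≥ 99 ÷ 0.25 = 396.
7³ = 343 < 396 ≤ 512 = 8³, so L = 8.

8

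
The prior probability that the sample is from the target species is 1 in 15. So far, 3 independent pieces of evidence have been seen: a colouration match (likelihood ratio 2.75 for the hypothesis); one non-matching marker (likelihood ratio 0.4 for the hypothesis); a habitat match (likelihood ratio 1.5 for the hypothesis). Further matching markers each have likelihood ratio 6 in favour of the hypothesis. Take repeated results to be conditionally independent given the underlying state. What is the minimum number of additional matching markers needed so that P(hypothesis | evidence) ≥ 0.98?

Prior odds = (1/15)/(14/15) = 1/14.
Combined Bayes factor of the evidence already in hand = 2.75 × 0.4 × 1.5 = 1.65.
Odds after that evidence = (1/14) × 1.65 = 33/280.
Target odds = 0.98/0.02 = 49.
Need 6ⁿ ≥ 49 ÷ (33/280) = 13720/33.
6³ = 216 falls short of 13720/33 but 6⁴ = 1296 reaches it, so n = 4.

4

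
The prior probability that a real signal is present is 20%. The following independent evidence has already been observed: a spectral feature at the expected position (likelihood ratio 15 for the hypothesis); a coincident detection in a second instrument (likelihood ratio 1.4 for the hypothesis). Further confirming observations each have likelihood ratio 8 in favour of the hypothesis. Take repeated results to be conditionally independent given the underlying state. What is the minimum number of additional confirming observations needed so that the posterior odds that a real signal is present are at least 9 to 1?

1

Prior odds = 0.2/0.8 = 0.25.
Combined Bayes factor of the evidence already in hand = 15 × 1.4 = 21.
Odds after that evidence = 0.25 × 21 = 5.25.
Target odds = 9.
Need 8ⁿ ≥ 9 ÷ 5.25 = 12/7.
8¹ = 8, which meets the required 12/7; so n = 1.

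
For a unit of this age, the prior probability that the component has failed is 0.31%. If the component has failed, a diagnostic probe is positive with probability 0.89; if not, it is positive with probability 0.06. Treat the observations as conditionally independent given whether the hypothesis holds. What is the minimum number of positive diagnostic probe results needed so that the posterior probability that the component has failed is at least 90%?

3

Prior odds: 0.0031 ÷ 0.9969 = 31/9969.
Likelihood ratio of a positive = 0.89/0.06 = 89/6.
Target posterior odds = 0.9/0.1 = 9.
Need (31/9969) × (89/6)ⁿ ≥ 9, i.e. (89/6)ⁿ ≥ 89721/31.
(89/6)² = 7921/36 falls short of 89721/31 but (89/6)³ = 704969/216 reaches it, so n = 3.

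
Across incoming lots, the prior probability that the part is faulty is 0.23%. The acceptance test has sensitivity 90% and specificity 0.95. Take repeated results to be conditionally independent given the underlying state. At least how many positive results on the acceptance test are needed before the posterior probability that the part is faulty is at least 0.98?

4

Prior odds = 0.0023/0.9977 = 23/9977.
False-positive rate = 1 − 0.95 = 0.05; likelihood ratio of a positive = 0.9/0.05 = 18.
Target posterior odds = 0.98/0.02 = 49.
Need (23/9977) × 18ⁿ ≥ 49, i.e. 18ⁿ ≥ 488873/23.
18³ = 5832 falls short of 488873/23 but 18⁴ = 104976 reaches it, so n = 4.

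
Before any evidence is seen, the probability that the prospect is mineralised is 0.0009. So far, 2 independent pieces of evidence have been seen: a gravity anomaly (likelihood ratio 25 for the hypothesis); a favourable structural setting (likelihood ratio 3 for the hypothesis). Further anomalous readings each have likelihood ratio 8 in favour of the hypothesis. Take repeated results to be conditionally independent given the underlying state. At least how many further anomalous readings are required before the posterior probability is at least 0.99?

Prior odds = 0.0009/0.9991 = 9/9991.
Combined Bayes factor of the evidence already in hand = 25 × 3 = 75.
Odds after that evidence = (9/9991) × 75 = 675/9991.
Target odds = 0.99/0.01 = 99.
Need 8ⁿ ≥ 99 ÷ (675/9991) = 109901/75.
8³ = 512 falls short of 109901/75 but 8⁴ = 4096 reaches it, so n = 4.

4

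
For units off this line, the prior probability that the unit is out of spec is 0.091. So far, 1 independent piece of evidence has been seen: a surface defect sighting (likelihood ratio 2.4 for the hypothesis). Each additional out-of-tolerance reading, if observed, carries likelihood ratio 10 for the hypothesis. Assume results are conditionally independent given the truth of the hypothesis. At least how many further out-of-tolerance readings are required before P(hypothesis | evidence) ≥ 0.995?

Prior odds = 0.091/0.909 = 91/909.
Bayes factor of the evidence already in hand = 2.4.
Odds after that evidence = (91/909) × 2.4 = 364/1515.
Target odds = 0.995/0.005 = 199.
Need 10ⁿ ≥ 199 ÷ (364/1515) = 301485/364.
10² = 100 falls short of 301485/364 but 10³ = 1000 reaches it, so n = 3.

3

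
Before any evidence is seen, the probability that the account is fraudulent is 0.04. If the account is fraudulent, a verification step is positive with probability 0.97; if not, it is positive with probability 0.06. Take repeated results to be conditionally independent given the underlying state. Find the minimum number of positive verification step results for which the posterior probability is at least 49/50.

3

Prior odds: 0.04 ÷ 0.96 = 1/24.
Likelihood ratio of a positive = 0.97/0.06 = 97/6.
Target odds: 0.98 ÷ 0.02 = 49.
Require (97/6)ⁿ ≥ 49 ÷ (1/24) = 1176.
(97/6)² = 9409/36 falls short of 1176 but (97/6)³ = 912673/216 reaches it, so n = 3.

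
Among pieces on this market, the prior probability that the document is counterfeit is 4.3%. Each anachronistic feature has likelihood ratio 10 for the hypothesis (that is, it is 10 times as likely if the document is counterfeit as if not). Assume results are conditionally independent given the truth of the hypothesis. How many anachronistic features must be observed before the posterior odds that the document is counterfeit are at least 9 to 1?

3

Prior odds = 0.043/0.957 = 43/957.
Likelihood ratio per anachronistic feature = 10.
Target odds = 9.
Need (43/957) × 10ⁿ ≥ 9, i.e. 10ⁿ ≥ 8613/43.
10² = 100 falls short of 8613/43 but 10³ = 1000 reaches it, so n = 3.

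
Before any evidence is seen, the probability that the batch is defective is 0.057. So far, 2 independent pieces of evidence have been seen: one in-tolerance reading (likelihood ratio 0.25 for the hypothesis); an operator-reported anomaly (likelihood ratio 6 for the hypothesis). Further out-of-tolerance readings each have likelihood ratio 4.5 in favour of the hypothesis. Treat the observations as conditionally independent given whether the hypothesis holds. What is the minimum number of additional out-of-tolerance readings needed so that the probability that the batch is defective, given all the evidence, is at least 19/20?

4

Prior odds = 0.057/0.943 = 57/943.
Combined Bayes factor of the evidence already in hand = 0.25 × 6 = 1.5.
Odds after that evidence = (57/943) × 1.5 = 171/1886.
Target odds = 0.95/0.05 = 19.
Need 4.5ⁿ ≥ 19 ÷ (171/1886) = 1886/9.
4.5³ = 91.125 falls short of 1886/9 but 4.5⁴ = 410.0625 reaches it, so n = 4.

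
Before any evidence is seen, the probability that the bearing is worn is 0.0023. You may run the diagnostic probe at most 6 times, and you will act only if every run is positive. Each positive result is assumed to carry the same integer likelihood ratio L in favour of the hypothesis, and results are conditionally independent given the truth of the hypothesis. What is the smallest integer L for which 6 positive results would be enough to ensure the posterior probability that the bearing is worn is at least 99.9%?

Prior odds = 0.0023/0.9977 = 23/9977.
Target odds = 0.999/0.001 = 999.
Need L⁶ ≥ 999 ÷ (23/9977) = 9967023/23.
8⁶ = 262144 < 9967023/23 ≤ 531441 = 9⁶, so L = 9.

9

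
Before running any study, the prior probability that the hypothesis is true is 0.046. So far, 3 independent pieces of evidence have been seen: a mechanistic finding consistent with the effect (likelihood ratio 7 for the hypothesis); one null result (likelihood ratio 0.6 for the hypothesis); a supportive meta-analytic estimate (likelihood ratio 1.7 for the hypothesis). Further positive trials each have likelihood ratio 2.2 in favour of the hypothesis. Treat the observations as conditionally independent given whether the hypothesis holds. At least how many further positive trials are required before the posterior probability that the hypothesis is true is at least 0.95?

Prior odds = 0.046/0.954 = 23/477.
Combined Bayes factor of the evidence already in hand = 7 × 0.6 × 1.7 = 7.14.
Odds after that evidence = (23/477) × 7.14 = 2737/7950.
Target odds = 0.95/0.05 = 19.
Need 2.2ⁿ ≥ 19 ÷ (2737/7950) = 151050/2737.
2.2⁵ = 51.53632 falls short of 151050/2737 but 2.2⁶ = 1771561/15625 reaches it, so n = 6.

6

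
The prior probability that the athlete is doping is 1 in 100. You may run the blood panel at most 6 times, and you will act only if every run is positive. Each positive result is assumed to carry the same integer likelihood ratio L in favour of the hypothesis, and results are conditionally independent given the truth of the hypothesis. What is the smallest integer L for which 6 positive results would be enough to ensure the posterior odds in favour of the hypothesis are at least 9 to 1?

Prior odds = 0.01/0.99 = 1/99.
Target odds = 9.
Need L⁶ ≥ 9 ÷ (1/99) = 891.
3⁶ = 729 < 891 ≤ 4096 = 4⁶, so L = 4.

4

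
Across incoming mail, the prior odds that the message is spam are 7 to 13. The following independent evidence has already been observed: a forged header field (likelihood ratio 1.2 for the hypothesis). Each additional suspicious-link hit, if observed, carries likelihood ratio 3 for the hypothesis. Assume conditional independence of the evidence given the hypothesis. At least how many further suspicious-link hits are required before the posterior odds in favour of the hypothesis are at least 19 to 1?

Prior odds = 7/13.
Bayes factor of the evidence already in hand = 1.2.
Odds after that evidence = (7/13) × 1.2 = 42/65.
Target odds = 19.
Need 3ⁿ ≥ 19 ÷ (42/65) = 1235/42.
3³ = 27 falls short of 1235/42 but 3⁴ = 81 reaches it, so n = 4.

4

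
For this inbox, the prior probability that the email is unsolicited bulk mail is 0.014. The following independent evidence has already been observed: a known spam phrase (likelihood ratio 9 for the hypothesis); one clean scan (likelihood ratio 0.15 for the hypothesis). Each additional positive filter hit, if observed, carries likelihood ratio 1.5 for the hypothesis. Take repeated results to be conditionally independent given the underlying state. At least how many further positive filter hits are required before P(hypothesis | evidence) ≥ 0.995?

Prior odds = 0.014/0.986 = 7/493.
Combined Bayes factor of the evidence already in hand = 9 × 0.15 = 1.35.
Odds after that evidence = (7/493) × 1.35 = 189/9860.
Target odds = 0.995/0.005 = 199.
Need 1.5ⁿ ≥ 199 ÷ (189/9860) = 1962140/189.
1.5²² ≈7481.83 falls short of 1962140/189 but 1.5²³ ≈11222.7 reaches it, so n = 23.

23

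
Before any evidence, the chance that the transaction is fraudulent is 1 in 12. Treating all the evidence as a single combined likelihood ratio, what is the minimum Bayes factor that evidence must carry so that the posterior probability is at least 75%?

33

Prior odds = (1/12)/(11/12) = 1/11.
Target odds = 0.75/0.25 = 3.
Required Bayes factor = 3 ÷ (1/11) = 33.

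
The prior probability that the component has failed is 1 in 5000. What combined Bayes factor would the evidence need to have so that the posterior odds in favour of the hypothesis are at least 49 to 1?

244951

Prior odds = 0.0002/0.9998 = 1/4999.
Target odds = 49.
Required Bayes factor = 49 ÷ (1/4999) = 244951.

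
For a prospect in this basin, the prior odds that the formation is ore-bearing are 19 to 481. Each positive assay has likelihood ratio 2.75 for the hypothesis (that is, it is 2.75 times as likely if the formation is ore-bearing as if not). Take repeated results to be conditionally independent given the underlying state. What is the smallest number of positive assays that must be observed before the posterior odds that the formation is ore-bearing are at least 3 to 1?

Prior odds = 19/481.
Likelihood ratio per positive assay = 2.75.
Target odds = 3.
Need (19/481) × 2.75ⁿ ≥ 3, i.e. 2.75ⁿ ≥ 1443/19.
2.75⁴ = 57.19140625 falls short of 1443/19 but 2.75⁵ = 161051/1024 reaches it, so n = 5.

5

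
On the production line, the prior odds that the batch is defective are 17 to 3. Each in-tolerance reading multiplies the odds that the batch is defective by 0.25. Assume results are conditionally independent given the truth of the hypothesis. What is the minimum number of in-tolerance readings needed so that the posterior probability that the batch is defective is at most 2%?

5

Prior odds = 17/3.
Likelihood ratio per in-tolerance reading = 0.25.
Target posterior odds = 0.02/0.98 = 1/49.
Need (17/3) × 0.25ⁿ ≤ 1/49, i.e. 0.25ⁿ ≤ 3/833.
0.25⁴ = 0.00390625 is still above 3/833 but 0.25⁵ = 1/1024 is at or below it, so n = 5.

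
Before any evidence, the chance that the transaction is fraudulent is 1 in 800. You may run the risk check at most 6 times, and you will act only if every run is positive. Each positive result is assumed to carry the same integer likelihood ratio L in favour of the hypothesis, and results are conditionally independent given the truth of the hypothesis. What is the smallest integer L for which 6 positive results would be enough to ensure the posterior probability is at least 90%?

5

Prior odds = 0.00125/0.99875 = 1/799.
Target odds = 0.9/0.1 = 9.
Need L⁶ ≥ 9 ÷ (1/799) = 7191.
4⁶ = 4096 < 7191 ≤ 15625 = 5⁶, so L = 5.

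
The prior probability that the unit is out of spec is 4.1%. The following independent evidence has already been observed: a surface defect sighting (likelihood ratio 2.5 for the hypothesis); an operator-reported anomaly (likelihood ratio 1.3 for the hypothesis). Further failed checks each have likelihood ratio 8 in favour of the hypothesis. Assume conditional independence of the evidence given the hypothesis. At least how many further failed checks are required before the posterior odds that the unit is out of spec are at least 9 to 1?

3

Prior odds = 0.041/0.959 = 41/959.
Combined Bayes factor of the evidence already in hand = 2.5 × 1.3 = 3.25.
Odds after that evidence = (41/959) × 3.25 = 533/3836.
Target odds = 9.
Need 8ⁿ ≥ 9 ÷ (533/3836) = 34524/533.
8² = 64 falls short of 34524/533 but 8³ = 512 reaches it, so n = 3.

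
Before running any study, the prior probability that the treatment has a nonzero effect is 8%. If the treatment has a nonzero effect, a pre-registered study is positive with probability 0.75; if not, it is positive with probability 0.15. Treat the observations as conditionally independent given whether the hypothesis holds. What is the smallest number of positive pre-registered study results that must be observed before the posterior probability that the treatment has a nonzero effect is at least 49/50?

4

Prior odds: 0.08 ÷ 0.92 = 2/23.
Likelihood ratio of a positive = 0.75/0.15 = 5.
Target odds: 0.98 ÷ 0.02 = 49.
Require 5ⁿ ≥ 49 ÷ (2/23) = 563.5.
5³ = 125 falls short of 563.5 but 5⁴ = 625 reaches it, so n = 4.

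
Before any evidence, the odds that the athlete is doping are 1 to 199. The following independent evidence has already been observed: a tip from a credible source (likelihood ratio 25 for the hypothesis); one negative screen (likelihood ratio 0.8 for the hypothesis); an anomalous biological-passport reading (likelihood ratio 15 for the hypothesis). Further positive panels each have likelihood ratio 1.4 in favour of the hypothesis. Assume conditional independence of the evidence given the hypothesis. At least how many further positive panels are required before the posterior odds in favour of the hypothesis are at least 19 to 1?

8

Prior odds = 1/199.
Combined Bayes factor of the evidence already in hand = 25 × 0.8 × 15 = 300.
Odds after that evidence = (1/199) × 300 = 300/199.
Target odds = 19.
Need 1.4ⁿ ≥ 19 ÷ (300/199) = 3781/300.
1.4⁷ = 823543/78125 falls short of 3781/300 but 1.4⁸ = 5764801/390625 reaches it, so n = 8.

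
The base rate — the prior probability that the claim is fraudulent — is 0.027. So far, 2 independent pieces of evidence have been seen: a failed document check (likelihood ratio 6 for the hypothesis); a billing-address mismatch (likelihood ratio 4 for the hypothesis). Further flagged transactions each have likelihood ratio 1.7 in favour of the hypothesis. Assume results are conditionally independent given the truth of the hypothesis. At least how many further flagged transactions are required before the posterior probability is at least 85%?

Prior odds = 0.027/0.973 = 27/973.
Combined Bayes factor of the evidence already in hand = 6 × 4 = 24.
Odds after that evidence = (27/973) × 24 = 648/973.
Target odds = 0.85/0.15 = 17/3.
Need 1.7ⁿ ≥ 17/3 ÷ (648/973) = 16541/1944.
1.7⁴ = 8.3521 falls short of 16541/1944 but 1.7⁵ = 1419857/100000 reaches it, so n = 5.

5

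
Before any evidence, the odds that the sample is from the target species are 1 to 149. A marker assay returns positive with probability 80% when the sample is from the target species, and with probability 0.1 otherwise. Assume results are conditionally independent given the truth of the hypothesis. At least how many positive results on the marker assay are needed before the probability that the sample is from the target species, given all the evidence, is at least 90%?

4

Prior odds = 1/149.
Likelihood ratio of a positive result = 0.8/0.1 = 8.
Target odds: 0.9 ÷ 0.1 = 9.
Need (1/149) × 8ⁿ ≥ 9, i.e. 8ⁿ ≥ 1341.
8³ = 512 falls short of 1341 but 8⁴ = 4096 reaches it, so n = 4.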